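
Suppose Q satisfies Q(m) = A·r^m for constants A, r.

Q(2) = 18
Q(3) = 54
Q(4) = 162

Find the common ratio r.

3

Consecutive ratio: 54/18 = 3, and 162/54 = 3, so r = 3.
Then A·3^2 = 18 gives A = 2, and Q(m) = 2·3^m.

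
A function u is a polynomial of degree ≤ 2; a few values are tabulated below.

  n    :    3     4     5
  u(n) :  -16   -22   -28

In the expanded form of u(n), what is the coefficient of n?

-6

First differences: -6, -6.
Level-1 differences are constant, so u has degree 1.
Fitting a degree-1 polynomial gives u(n) = -6n + 2.
The coefficient of n is -6.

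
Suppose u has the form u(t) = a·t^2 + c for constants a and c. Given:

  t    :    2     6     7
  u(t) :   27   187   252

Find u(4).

From u(2) = 27 and u(6) = 187: 4a + c = 27 and 36a + c = 187.
Subtracting: 32a = 160, so a = 5; then c = 27 − 5·4 = 7.
So u(t) = 5t² + 7, and u(4) = 87.

87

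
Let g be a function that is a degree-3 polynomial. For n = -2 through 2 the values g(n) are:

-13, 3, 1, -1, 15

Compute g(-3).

-65

First differences: 16, -2, -2, 16. Second differences: -18, 0, 18. Third differences: 18, 18.
Level-3 differences are constant, so g has degree 3.
Fitting a degree-3 polynomial gives g(n) = 3n³ - 5n + 1.
Then g(-3) = -65.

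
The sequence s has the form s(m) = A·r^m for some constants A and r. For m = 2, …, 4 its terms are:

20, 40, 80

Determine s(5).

160

Consecutive ratio: 40/20 = 2, and 80/40 = 2, so r = 2.
Then A·2^2 = 20 gives A = 5, and s(m) = 5·2^m.
s(5) = 5·2^5 = 160.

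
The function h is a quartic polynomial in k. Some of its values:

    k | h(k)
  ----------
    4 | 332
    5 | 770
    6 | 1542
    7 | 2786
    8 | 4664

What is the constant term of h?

Write h(k) = ak^4 + bk³ + ck² + dk + e; the 5 given values yield a linear system in the 5 coefficients.
Solving, h(k) = k^4 + k³ + k² - k.
The constant term is h(0) = 0.

0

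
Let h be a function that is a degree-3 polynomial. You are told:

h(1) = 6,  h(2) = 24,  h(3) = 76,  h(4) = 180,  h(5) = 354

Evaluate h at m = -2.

-24

Write h(m) = am³ + bm² + cm + d; the 5 given values yield a linear system in the 4 coefficients.
Solving, h(m) = 3m³ - m² + 4.
Then h(-2) = -24.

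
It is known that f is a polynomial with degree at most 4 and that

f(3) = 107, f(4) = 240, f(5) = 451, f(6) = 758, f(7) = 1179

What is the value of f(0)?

First differences: 133, 211, 307, 421. Second differences: 78, 96, 114. Third differences: 18, 18.
Level-3 differences are constant, so f has degree 3.
Fitting a degree-3 polynomial gives f(n) = 3n³ + 3n² + n - 4.
Then f(0) = -4.

-4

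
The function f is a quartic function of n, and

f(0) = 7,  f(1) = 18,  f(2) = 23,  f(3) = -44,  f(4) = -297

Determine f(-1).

8

Write f(n) = an^4 + bn³ + cn² + dn + e; the 5 given values yield a linear system in the 5 coefficients.
Solving, f(n) = -2n^4 + n³ + 8n² + 4n + 7.
Then f(-1) = 8.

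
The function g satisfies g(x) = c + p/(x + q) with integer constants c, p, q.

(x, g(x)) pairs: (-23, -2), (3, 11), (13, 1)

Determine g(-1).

(g(x) − c)(x + q) = p for each data point; the three points give a linear system in c and q, then p follows.
Solving: c = -1, q = -1, p = 24, so g(x) = -1 + 24/(x − 1).
Then g(-1) = -1 + 24/(-2) = -13.

-13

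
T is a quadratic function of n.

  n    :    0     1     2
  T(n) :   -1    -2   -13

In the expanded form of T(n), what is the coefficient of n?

Write T(n) = an² + bn + c; the 3 given values yield a linear system in the 3 coefficients.
Solving, T(n) = -5n² + 4n - 1.
The coefficient of n is 4.

4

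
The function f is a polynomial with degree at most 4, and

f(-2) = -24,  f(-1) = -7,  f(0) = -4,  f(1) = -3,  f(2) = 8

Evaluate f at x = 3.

41

Write f(x) = ax^4 + bx³ + cx² + dx + e; the 5 given values yield a linear system in the 5 coefficients.
Solving, the leading coefficient vanishes, and f(x) = 2x³ - x² - 4.
Then f(3) = 41.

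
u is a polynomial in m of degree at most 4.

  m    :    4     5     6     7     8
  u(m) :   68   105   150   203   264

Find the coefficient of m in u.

1

First differences: 37, 45, 53, 61. Second differences: 8, 8, 8.
Level-2 differences are constant, so u has degree 2.
Fitting a degree-2 polynomial gives u(m) = 4m² + m.
The coefficient of m is 1.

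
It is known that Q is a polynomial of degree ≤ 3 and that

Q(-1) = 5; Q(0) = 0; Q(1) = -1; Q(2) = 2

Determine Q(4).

20

Write Q(t) = at³ + bt² + ct + d; the 4 given values yield a linear system in the 4 coefficients.
Solving, the leading coefficient vanishes, and Q(t) = 2t² - 3t.
Then Q(4) = 20.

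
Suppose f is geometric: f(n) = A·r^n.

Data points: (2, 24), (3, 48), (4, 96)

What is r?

Consecutive ratio: 48/24 = 2, and 96/48 = 2, so r = 2.
Then A·2^2 = 24 gives A = 6, and f(n) = 6·2^n.

2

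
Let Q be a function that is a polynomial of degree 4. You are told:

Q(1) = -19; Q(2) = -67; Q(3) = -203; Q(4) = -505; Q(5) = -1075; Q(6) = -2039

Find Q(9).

First differences: -48, -136, -302, -570, -964. Second differences: -88, -166, -268, -394. Third differences: -78, -102, -126. Fourth differences: -24, -24.
Level-4 differences are constant, so Q has degree 4.
Fitting a degree-4 polynomial gives Q(t) = -t^4 - 3t³ - t² - 9t - 5.
Then Q(9) = -8915.

-8915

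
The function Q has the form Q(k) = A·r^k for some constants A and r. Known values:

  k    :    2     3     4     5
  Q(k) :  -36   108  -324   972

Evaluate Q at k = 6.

Consecutive ratio: 108/(-36) = -3, and -324/108 = -3, so r = -3.
Then A·(-3)^2 = -36 gives A = -4, and Q(k) = -4·(-3)^k.
Q(6) = -4·(-3)^6 = -2916.

-2916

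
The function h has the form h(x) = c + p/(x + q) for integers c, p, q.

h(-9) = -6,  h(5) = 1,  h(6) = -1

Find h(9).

(h(x) − c)(x + q) = p for each data point; the three points give a linear system in c and q, then p follows.
Solving: c = -5, q = -3, p = 12, so h(x) = -5 + 12/(x − 3).
Then h(9) = -5 + 12/6 = -3.

-3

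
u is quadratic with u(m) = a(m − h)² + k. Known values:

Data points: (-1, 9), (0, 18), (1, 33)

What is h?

-2

First differences 9, 15; second difference 6 = 2a, so a = 3.
Expanding, the m-coefficient is −2ah = -6h; matching it to the data gives h = -2, and then k = 6.
So u(m) = 3(m + 2)² + 6.
Hence h = -2.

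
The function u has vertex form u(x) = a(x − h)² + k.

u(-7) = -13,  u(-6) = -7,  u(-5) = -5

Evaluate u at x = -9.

First differences 6, 2; second difference -4 = 2a, so a = -2.
Expanding, the x-coefficient is −2ah = 4h; matching it to the data gives h = -5, and then k = -5.
So u(x) = -2(x + 5)² − 5.
u(-9) = -2·(-4)² − 5 = -37.

-37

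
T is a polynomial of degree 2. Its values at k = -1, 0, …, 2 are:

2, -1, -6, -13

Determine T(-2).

Write T(k) = ak² + bk + c; the 4 given values yield a linear system in the 3 coefficients.
Solving, T(k) = -k² - 4k - 1.
Then T(-2) = 3.

3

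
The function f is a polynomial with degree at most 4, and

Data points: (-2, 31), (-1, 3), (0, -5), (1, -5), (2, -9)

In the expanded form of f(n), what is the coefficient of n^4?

Write f(n) = an^4 + bn³ + cn² + dn + e; the 5 given values yield a linear system in the 5 coefficients.
Solving, the leading coefficient vanishes, and f(n) = -2n³ + 4n² - 2n - 5.
The coefficient of n^4 is 0.

0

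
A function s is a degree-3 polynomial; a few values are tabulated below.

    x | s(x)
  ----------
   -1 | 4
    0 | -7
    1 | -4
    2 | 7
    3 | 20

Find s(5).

28

First differences: -11, 3, 11, 13. Second differences: 14, 8, 2. Third differences: -6, -6.
Level-3 differences are constant, so s has degree 3.
Fitting a degree-3 polynomial gives s(x) = -x³ + 7x² - 3x - 7.
Then s(5) = 28.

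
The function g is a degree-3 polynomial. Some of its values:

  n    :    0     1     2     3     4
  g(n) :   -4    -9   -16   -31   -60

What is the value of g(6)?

-184

Write g(n) = an³ + bn² + cn + d; the 5 given values yield a linear system in the 4 coefficients.
Solving, g(n) = -n³ + 2n² - 6n - 4.
Then g(6) = -184.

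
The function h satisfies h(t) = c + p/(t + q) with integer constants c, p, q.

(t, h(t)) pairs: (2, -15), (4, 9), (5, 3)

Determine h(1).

(h(t) − c)(t + q) = p for each data point; the three points give a linear system in c and q, then p follows.
Solving: c = -3, q = -3, p = 12, so h(t) = -3 + 12/(t − 3).
Then h(1) = -3 + 12/(-2) = -9.

-9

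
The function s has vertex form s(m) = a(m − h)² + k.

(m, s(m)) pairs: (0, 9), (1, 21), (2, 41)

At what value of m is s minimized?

First differences 12, 20; second difference 8 = 2a, so a = 4.
Expanding, the m-coefficient is −2ah = -8h; matching it to the data gives h = -1, and then k = 5.
So s(m) = 4(m + 1)² + 5.
Hence h = -1.

-1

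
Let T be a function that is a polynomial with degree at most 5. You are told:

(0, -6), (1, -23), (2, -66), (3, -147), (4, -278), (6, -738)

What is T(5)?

Write T(m) = am^5 + bm^4 + cm³ + dm² + em + p; the 6 given values yield a linear system in the 6 coefficients.
Solving, the top 2 coefficients vanish, and T(m) = -2m³ - 7m² - 8m - 6.
Then T(5) = -471.

-471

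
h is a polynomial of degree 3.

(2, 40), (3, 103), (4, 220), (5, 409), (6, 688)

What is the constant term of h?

4

Write h(n) = an³ + bn² + cn + d; the 5 given values yield a linear system in the 4 coefficients.
Solving, h(n) = 3n³ + 6n + 4.
The constant term is h(0) = 4.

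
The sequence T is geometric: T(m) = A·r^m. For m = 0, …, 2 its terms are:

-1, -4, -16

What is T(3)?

-64

Consecutive ratio: -4/(-1) = 4, and -16/(-4) = 4, so r = 4.
Then A·4^0 = -1 gives A = -1, and T(m) = -1·4^m.
T(3) = -1·4^3 = -64.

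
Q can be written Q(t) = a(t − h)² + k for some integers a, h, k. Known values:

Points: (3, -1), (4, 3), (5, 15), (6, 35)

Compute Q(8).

99

First differences 4, 12, 20; second difference 8 = 2a, so a = 4.
Expanding, the t-coefficient is −2ah = -8h; matching it to the data gives h = 3, and then k = -1.
So Q(t) = 4(t − 3)² − 1.
Q(8) = 4·5² − 1 = 99.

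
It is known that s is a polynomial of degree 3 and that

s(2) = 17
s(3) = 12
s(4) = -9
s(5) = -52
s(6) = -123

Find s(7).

Write s(t) = at³ + bt² + ct + d; the 5 given values yield a linear system in the 4 coefficients.
Solving, s(t) = -t³ + t² + 9t + 3.
Then s(7) = -228.

-228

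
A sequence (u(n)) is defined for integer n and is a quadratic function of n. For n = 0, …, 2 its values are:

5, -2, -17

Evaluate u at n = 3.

Write u(n) = an² + bn + c; the 3 given values yield a linear system in the 3 coefficients.
Solving, u(n) = -4n² - 3n + 5.
Then u(3) = -40.

-40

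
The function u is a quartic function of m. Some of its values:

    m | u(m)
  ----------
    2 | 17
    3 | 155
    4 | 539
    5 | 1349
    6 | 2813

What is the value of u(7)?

5207

Write u(m) = am^4 + bm³ + cm² + dm + e; the 5 given values yield a linear system in the 5 coefficients.
Solving, u(m) = 2m^4 + 2m³ - 5m² - 5m - 1.
Then u(7) = 5207.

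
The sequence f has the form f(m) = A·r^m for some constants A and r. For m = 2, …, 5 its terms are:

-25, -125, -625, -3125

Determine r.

5

Consecutive ratio: -125/(-25) = 5, and -625/(-125) = 5, so r = 5.
Then A·5^2 = -25 gives A = -1, and f(m) = -1·5^m.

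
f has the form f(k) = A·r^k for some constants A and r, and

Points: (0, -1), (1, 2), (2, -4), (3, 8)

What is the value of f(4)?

-16

Consecutive ratio: 2/(-1) = -2, and -4/2 = -2, so r = -2.
Then A·(-2)^0 = -1 gives A = -1, and f(k) = -1·(-2)^k.
f(4) = -1·(-2)^4 = -16.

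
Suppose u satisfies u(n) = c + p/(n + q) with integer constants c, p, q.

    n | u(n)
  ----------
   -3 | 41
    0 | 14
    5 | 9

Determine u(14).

7

(u(n) − c)(n + q) = p for each data point; the three points give a linear system in c and q, then p follows.
Solving: c = 5, q = 4, p = 36, so u(n) = 5 + 36/(n + 4).
Then u(14) = 5 + 36/18 = 7.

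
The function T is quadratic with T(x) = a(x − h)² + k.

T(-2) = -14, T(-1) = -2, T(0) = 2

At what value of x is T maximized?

0

First differences 12, 4; second difference -8 = 2a, so a = -4.
Expanding, the x-coefficient is −2ah = 8h; matching it to the data gives h = 0, and then k = 2.
So T(x) = -4(x + 0)² + 2.
Hence h = 0.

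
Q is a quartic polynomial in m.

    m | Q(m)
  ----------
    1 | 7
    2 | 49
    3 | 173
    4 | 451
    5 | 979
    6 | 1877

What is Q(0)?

-1

First differences: 42, 124, 278, 528, 898. Second differences: 82, 154, 250, 370. Third differences: 72, 96, 120. Fourth differences: 24, 24.
Level-4 differences are constant, so Q has degree 4.
Fitting a degree-4 polynomial gives Q(m) = m^4 + 2m³ + 4m² + m - 1.
Then Q(0) = -1.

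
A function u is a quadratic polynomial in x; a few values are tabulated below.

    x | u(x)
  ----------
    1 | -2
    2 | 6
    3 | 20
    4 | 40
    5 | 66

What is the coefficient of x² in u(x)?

3

First differences: 8, 14, 20, 26. Second differences: 6, 6, 6.
Level-2 differences are constant, so u has degree 2.
Fitting a degree-2 polynomial gives u(x) = 3x² - x - 4.
The coefficient of x² is 3.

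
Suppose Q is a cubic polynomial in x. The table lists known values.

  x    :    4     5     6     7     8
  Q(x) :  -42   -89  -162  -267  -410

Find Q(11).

-1127

Write Q(x) = ax³ + bx² + cx + d; the 5 given values yield a linear system in the 4 coefficients.
Solving, Q(x) = -x³ + 2x² - 4x + 6.
Then Q(11) = -1127.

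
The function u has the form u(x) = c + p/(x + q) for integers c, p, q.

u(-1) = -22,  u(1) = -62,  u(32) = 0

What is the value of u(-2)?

(u(x) − c)(x + q) = p for each data point; the three points give a linear system in c and q, then p follows.
Solving: c = -2, q = -2, p = 60, so u(x) = -2 + 60/(x − 2).
Then u(-2) = -2 + 60/(-4) = -17.

-17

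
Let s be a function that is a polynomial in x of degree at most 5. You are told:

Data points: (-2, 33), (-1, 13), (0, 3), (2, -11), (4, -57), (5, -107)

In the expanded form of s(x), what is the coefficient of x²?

Write s(x) = ax^5 + bx^4 + cx³ + dx² + ex + p; the 6 given values yield a linear system in the 6 coefficients.
Solving, the top 2 coefficients vanish, and s(x) = -x³ + 2x² - 7x + 3.
The coefficient of x² is 2.

2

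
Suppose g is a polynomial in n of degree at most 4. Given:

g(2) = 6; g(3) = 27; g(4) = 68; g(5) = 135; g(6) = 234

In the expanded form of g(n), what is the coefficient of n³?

First differences: 21, 41, 67, 99. Second differences: 20, 26, 32. Third differences: 6, 6.
Level-3 differences are constant, so g has degree 3.
Fitting a degree-3 polynomial gives g(n) = n³ + n² - 3n.
The coefficient of n³ is 1.

1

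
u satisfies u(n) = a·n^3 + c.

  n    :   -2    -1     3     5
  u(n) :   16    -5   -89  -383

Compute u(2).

-32

From u(-2) = 16 and u(-1) = -5: -8a + c = 16 and -1a + c = -5.
Subtracting: 7a = -21, so a = -3; then c = 16 − (-3)·(-8) = -8.
So u(n) = -3n³ − 8, and u(2) = -32.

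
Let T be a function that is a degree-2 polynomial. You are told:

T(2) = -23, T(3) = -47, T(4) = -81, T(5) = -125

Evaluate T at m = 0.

-5

First differences: -24, -34, -44. Second differences: -10, -10.
Level-2 differences are constant, so T has degree 2.
Fitting a degree-2 polynomial gives T(m) = -5m² + m - 5.
Then T(0) = -5.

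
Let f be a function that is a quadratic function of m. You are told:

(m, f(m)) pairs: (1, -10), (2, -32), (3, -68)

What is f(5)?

-182

Write f(m) = am² + bm + c; the 3 given values yield a linear system in the 3 coefficients.
Solving, f(m) = -7m² - m - 2.
Then f(5) = -182.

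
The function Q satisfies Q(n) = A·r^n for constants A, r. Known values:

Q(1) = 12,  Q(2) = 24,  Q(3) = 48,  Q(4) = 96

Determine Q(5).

Consecutive ratio: 24/12 = 2, and 48/24 = 2, so r = 2.
Then A·2^1 = 12 gives A = 6, and Q(n) = 6·2^n.
Q(5) = 6·2^5 = 192.

192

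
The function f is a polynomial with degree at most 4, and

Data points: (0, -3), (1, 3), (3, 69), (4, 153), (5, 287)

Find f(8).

1109

Write f(t) = at^4 + bt³ + ct² + dt + e; the 5 given values yield a linear system in the 5 coefficients.
Solving, the leading coefficient vanishes, and f(t) = 2t³ + t² + 3t - 3.
Then f(8) = 1109.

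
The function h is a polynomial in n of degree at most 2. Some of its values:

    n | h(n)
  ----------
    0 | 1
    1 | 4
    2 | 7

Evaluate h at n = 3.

10

Write h(n) = an² + bn + c; the 3 given values yield a linear system in the 3 coefficients.
Solving, the leading coefficient vanishes, and h(n) = 3n + 1.
Then h(3) = 10.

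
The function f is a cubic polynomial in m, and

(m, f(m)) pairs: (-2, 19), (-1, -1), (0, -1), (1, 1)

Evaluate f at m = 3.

Write f(m) = am³ + bm² + cm + d; the 4 given values yield a linear system in the 4 coefficients.
Solving, f(m) = -3m³ + m² + 4m - 1.
Then f(3) = -61.

-61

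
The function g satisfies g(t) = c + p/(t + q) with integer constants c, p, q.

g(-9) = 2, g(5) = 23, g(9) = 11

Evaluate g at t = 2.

-31

(g(t) − c)(t + q) = p for each data point; the three points give a linear system in c and q, then p follows.
Solving: c = 5, q = -3, p = 36, so g(t) = 5 + 36/(t − 3).
Then g(2) = 5 + 36/(-1) = -31.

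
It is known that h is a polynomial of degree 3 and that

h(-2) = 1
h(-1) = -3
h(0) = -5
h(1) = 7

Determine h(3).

121

Write h(m) = am³ + bm² + cm + d; the 4 given values yield a linear system in the 4 coefficients.
Solving, h(m) = 2m³ + 7m² + 3m - 5.
Then h(3) = 121.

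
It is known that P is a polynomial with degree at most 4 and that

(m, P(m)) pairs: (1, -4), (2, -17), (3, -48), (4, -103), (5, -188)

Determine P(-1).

-8

First differences: -13, -31, -55, -85. Second differences: -18, -24, -30. Third differences: -6, -6.
Level-3 differences are constant, so P has degree 3.
Fitting a degree-3 polynomial gives P(m) = -m³ - 3m² + 3m - 3.
Then P(-1) = -8.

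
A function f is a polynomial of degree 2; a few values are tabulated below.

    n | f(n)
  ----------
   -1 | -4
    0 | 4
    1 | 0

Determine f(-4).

-100

Write f(n) = an² + bn + c; the 3 given values yield a linear system in the 3 coefficients.
Solving, f(n) = -6n² + 2n + 4.
Then f(-4) = -100.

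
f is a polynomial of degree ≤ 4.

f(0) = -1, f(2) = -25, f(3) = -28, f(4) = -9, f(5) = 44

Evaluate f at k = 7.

Write f(k) = ak^4 + bk³ + ck² + dk + e; the 5 given values yield a linear system in the 5 coefficients.
Solving, the leading coefficient vanishes, and f(k) = 2k³ - 7k² - 6k - 1.
Then f(7) = 300.

300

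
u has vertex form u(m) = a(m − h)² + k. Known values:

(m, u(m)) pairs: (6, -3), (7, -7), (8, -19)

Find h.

First differences -4, -12; second difference -8 = 2a, so a = -4.
Expanding, the m-coefficient is −2ah = 8h; matching it to the data gives h = 6, and then k = -3.
So u(m) = -4(m − 6)² − 3.
Hence h = 6.

6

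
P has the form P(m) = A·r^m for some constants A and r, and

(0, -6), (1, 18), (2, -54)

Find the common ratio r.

-3

Consecutive ratio: 18/(-6) = -3, and -54/18 = -3, so r = -3.
Then A·(-3)^0 = -6 gives A = -6, and P(m) = -6·(-3)^m.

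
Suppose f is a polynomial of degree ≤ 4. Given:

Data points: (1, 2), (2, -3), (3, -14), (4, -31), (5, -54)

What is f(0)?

Write f(x) = ax^4 + bx³ + cx² + dx + e; the 5 given values yield a linear system in the 5 coefficients.
Solving, the top 2 coefficients vanish, and f(x) = -3x² + 4x + 1.
The constant term is f(0) = 1.

1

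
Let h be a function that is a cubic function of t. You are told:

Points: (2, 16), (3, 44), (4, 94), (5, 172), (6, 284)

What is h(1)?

First differences: 28, 50, 78, 112. Second differences: 22, 28, 34. Third differences: 6, 6.
Level-3 differences are constant, so h has degree 3.
Fitting a degree-3 polynomial gives h(t) = t³ + 2t² - t + 2.
Then h(1) = 4.

4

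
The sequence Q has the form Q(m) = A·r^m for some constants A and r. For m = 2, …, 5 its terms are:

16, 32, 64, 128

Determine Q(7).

Consecutive ratio: 32/16 = 2, and 64/32 = 2, so r = 2.
Then A·2^2 = 16 gives A = 4, and Q(m) = 4·2^m.
Q(7) = 4·2^7 = 512.

512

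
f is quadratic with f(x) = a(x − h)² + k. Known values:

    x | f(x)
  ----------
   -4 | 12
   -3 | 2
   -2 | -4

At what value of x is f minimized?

-1

First differences -10, -6; second difference 4 = 2a, so a = 2.
Expanding, the x-coefficient is −2ah = -4h; matching it to the data gives h = -1, and then k = -6.
So f(x) = 2(x + 1)² − 6.
Hence h = -1.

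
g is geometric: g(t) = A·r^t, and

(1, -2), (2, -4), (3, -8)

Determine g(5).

Consecutive ratio: -4/(-2) = 2, and -8/(-4) = 2, so r = 2.
Then A·2^1 = -2 gives A = -1, and g(t) = -1·2^t.
g(5) = -1·2^5 = -32.

-32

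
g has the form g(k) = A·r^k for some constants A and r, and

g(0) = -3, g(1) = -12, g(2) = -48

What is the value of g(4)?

Consecutive ratio: -12/(-3) = 4, and -48/(-12) = 4, so r = 4.
Then A·4^0 = -3 gives A = -3, and g(k) = -3·4^k.
g(4) = -3·4^4 = -768.

-768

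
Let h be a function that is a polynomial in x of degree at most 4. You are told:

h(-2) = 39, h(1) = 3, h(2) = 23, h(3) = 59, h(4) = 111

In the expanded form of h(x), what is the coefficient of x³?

0

Write h(x) = ax^4 + bx³ + cx² + dx + e; the 5 given values yield a linear system in the 5 coefficients.
Solving, the top 2 coefficients vanish, and h(x) = 8x² - 4x - 1.
The coefficient of x³ is 0.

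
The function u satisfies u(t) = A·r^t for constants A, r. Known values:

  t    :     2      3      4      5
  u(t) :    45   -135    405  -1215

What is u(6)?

3645

Consecutive ratio: -135/45 = -3, and 405/(-135) = -3, so r = -3.
Then A·(-3)^2 = 45 gives A = 5, and u(t) = 5·(-3)^t.
u(6) = 5·(-3)^6 = 3645.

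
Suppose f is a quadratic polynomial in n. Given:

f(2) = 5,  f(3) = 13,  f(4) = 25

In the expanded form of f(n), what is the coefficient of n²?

2

Write f(n) = an² + bn + c; the 3 given values yield a linear system in the 3 coefficients.
Solving, f(n) = 2n² - 2n + 1.
The coefficient of n² is 2.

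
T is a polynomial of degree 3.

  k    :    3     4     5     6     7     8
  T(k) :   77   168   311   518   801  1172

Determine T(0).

Write T(k) = ak³ + bk² + ck + d; the 6 given values yield a linear system in the 4 coefficients.
Solving, T(k) = 2k³ + 2k² + 3k - 4.
Then T(0) = -4.

-4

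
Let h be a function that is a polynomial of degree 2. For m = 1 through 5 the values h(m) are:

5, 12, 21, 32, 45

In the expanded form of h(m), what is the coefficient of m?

4

First differences: 7, 9, 11, 13. Second differences: 2, 2, 2.
Level-2 differences are constant, so h has degree 2.
Fitting a degree-2 polynomial gives h(m) = m² + 4m.
The coefficient of m is 4.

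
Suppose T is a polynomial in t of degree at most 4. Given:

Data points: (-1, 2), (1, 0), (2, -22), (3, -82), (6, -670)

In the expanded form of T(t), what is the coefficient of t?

Write T(t) = at^4 + bt³ + ct² + dt + e; the 5 given values yield a linear system in the 5 coefficients.
Solving, the leading coefficient vanishes, and T(t) = -3t³ - t² + 2t + 2.
The coefficient of t is 2.

2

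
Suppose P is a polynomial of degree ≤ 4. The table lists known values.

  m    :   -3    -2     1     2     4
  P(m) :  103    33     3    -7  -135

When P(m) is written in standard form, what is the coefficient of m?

Write P(m) = am^4 + bm³ + cm² + dm + e; the 5 given values yield a linear system in the 5 coefficients.
Solving, the leading coefficient vanishes, and P(m) = -3m³ + 3m² + 2m + 1.
The coefficient of m is 2.

2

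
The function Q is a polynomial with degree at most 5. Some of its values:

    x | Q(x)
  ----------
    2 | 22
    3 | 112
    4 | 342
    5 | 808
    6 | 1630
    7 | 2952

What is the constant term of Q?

Write Q(x) = ax^5 + bx^4 + cx³ + dx² + ex + p; the 6 given values yield a linear system in the 6 coefficients.
Solving, the leading coefficient vanishes, and Q(x) = x^4 + 2x³ - 3x² + 2x - 2.
The constant term is Q(0) = -2.

-2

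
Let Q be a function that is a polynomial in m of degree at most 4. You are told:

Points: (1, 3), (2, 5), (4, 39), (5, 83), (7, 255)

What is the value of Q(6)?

153

Write Q(m) = am^4 + bm³ + cm² + dm + e; the 5 given values yield a linear system in the 5 coefficients.
Solving, the leading coefficient vanishes, and Q(m) = m³ - 2m² + m + 3.
Then Q(6) = 153.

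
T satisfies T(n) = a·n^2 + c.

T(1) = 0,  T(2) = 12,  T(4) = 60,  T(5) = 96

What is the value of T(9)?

From T(1) = 0 and T(2) = 12: 1a + c = 0 and 4a + c = 12.
Subtracting: 3a = 12, so a = 4; then c = 0 − 4·1 = -4.
So T(n) = 4n² − 4, and T(9) = 320.

320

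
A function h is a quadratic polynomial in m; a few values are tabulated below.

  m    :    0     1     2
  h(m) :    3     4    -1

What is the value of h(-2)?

-17

Write h(m) = am² + bm + c; the 3 given values yield a linear system in the 3 coefficients.
Solving, h(m) = -3m² + 4m + 3.
Then h(-2) = -17.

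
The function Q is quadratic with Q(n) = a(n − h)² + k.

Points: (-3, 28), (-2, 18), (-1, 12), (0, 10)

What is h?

0

First differences -10, -6, -2; second difference 4 = 2a, so a = 2.
Expanding, the n-coefficient is −2ah = -4h; matching it to the data gives h = 0, and then k = 10.
So Q(n) = 2(n + 0)² + 10.
Hence h = 0.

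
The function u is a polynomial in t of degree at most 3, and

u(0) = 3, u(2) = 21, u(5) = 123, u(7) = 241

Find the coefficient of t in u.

-1

Write u(t) = at³ + bt² + ct + d; the 4 given values yield a linear system in the 4 coefficients.
Solving, the leading coefficient vanishes, and u(t) = 5t² - t + 3.
The coefficient of t is -1.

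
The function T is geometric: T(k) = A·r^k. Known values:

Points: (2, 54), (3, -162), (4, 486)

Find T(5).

-1458

Consecutive ratio: -162/54 = -3, and 486/(-162) = -3, so r = -3.
Then A·(-3)^2 = 54 gives A = 6, and T(k) = 6·(-3)^k.
T(5) = 6·(-3)^5 = -1458.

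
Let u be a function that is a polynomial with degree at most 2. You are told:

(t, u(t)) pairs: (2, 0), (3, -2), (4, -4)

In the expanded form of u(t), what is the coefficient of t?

First differences: -2, -2.
Level-1 differences are constant, so u has degree 1.
Fitting a degree-1 polynomial gives u(t) = -2t + 4.
The coefficient of t is -2.

-2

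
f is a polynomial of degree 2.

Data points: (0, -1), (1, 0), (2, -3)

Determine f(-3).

-28

Write f(m) = am² + bm + c; the 3 given values yield a linear system in the 3 coefficients.
Solving, f(m) = -2m² + 3m - 1.
Then f(-3) = -28.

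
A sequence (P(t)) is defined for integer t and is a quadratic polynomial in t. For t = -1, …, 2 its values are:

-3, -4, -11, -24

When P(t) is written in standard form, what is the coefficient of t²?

Write P(t) = at² + bt + c; the 4 given values yield a linear system in the 3 coefficients.
Solving, P(t) = -3t² - 4t - 4.
The coefficient of t² is -3.

-3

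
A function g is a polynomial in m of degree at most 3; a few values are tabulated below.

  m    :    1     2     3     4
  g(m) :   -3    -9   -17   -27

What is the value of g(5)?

First differences: -6, -8, -10. Second differences: -2, -2.
Level-2 differences are constant, so g has degree 2.
Fitting a degree-2 polynomial gives g(m) = -m² - 3m + 1.
Then g(5) = -39.

-39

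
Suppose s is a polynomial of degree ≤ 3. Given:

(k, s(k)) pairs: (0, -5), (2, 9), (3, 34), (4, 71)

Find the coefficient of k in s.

Write s(k) = ak³ + bk² + ck + d; the 4 given values yield a linear system in the 4 coefficients.
Solving, the leading coefficient vanishes, and s(k) = 6k² - 5k - 5.
The coefficient of k is -5.

-5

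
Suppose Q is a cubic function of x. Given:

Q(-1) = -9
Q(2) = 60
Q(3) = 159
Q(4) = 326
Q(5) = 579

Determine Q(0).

-6

Write Q(x) = ax³ + bx² + cx + d; the 5 given values yield a linear system in the 4 coefficients.
Solving, Q(x) = 3x³ + 7x² + 7x - 6.
Then Q(0) = -6.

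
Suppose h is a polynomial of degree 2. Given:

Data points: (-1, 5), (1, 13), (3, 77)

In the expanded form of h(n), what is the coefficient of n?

4

Write h(n) = an² + bn + c; the 3 given values yield a linear system in the 3 coefficients.
Solving, h(n) = 7n² + 4n + 2.
The coefficient of n is 4.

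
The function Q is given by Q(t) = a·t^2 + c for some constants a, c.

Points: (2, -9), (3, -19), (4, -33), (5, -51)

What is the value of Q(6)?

From Q(2) = -9 and Q(3) = -19: 4a + c = -9 and 9a + c = -19.
Subtracting: 5a = -10, so a = -2; then c = -9 − (-2)·4 = -1.
So Q(t) = -2t² − 1, and Q(6) = -73.

-73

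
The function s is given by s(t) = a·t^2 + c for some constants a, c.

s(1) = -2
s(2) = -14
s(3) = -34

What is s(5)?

-98

From s(1) = -2 and s(2) = -14: 1a + c = -2 and 4a + c = -14.
Subtracting: 3a = -12, so a = -4; then c = -2 − (-4)·1 = 2.
So s(t) = -4t² + 2, and s(5) = -98.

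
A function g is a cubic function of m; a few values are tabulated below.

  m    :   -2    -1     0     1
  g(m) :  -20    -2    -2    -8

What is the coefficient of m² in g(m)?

-3

Write g(m) = am³ + bm² + cm + d; the 4 given values yield a linear system in the 4 coefficients.
Solving, g(m) = 2m³ - 3m² - 5m - 2.
The coefficient of m² is -3.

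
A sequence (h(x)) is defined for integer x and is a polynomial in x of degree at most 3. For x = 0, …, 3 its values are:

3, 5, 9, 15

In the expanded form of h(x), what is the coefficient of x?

Write h(x) = ax³ + bx² + cx + d; the 4 given values yield a linear system in the 4 coefficients.
Solving, the leading coefficient vanishes, and h(x) = x² + x + 3.
The coefficient of x is 1.

1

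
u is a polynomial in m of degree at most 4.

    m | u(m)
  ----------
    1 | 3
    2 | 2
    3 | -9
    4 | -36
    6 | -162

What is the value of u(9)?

-621

Write u(m) = am^4 + bm³ + cm² + dm + e; the 5 given values yield a linear system in the 5 coefficients.
Solving, the leading coefficient vanishes, and u(m) = -m³ + m² + 3m.
Then u(9) = -621.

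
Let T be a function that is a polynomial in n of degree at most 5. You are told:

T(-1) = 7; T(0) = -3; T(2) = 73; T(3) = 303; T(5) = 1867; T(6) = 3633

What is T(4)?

837

Write T(n) = an^5 + bn^4 + cn³ + dn² + en + p; the 6 given values yield a linear system in the 6 coefficients.
Solving, the leading coefficient vanishes, and T(n) = 2n^4 + 4n³ + 6n² - 6n - 3.
Then T(4) = 837.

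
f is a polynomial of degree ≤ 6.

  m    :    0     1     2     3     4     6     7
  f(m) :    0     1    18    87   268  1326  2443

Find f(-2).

22

Write f(m) = am^6 + bm^5 + cm^4 + dm³ + em² + pm + q; the 7 given values yield a linear system in the 7 coefficients.
Solving, the top 2 coefficients vanish, and f(m) = m^4 + m² - m.
Then f(-2) = 22.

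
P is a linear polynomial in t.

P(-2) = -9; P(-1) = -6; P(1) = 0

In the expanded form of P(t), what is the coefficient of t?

3

Write P(t) = at + b; the 3 given values yield a linear system in the 2 coefficients.
Solving, P(t) = 3t - 3.
The coefficient of t is 3.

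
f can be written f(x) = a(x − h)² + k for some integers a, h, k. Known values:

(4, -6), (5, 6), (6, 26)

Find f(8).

First differences 12, 20; second difference 8 = 2a, so a = 4.
Expanding, the x-coefficient is −2ah = -8h; matching it to the data gives h = 3, and then k = -10.
So f(x) = 4(x − 3)² − 10.
f(8) = 4·5² − 10 = 90.

90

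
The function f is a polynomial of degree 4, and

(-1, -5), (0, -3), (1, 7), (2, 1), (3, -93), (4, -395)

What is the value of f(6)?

-2343

Write f(t) = at^4 + bt³ + ct² + dt + e; the 6 given values yield a linear system in the 5 coefficients.
Solving, f(t) = -2t^4 + 6t² + 6t - 3.
Then f(6) = -2343.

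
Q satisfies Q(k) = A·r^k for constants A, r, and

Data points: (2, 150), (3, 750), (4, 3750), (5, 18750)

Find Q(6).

93750

Consecutive ratio: 750/150 = 5, and 3750/750 = 5, so r = 5.
Then A·5^2 = 150 gives A = 6, and Q(k) = 6·5^k.
Q(6) = 6·5^6 = 93750.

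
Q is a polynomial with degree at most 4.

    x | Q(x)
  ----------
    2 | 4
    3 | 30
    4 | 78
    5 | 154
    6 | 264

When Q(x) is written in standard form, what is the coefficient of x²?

2

First differences: 26, 48, 76, 110. Second differences: 22, 28, 34. Third differences: 6, 6.
Level-3 differences are constant, so Q has degree 3.
Fitting a degree-3 polynomial gives Q(x) = x³ + 2x² - 3x - 6.
The coefficient of x² is 2.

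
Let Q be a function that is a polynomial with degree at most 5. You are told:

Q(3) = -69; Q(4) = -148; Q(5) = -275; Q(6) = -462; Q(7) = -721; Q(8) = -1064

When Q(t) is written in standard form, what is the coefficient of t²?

0

First differences: -79, -127, -187, -259, -343. Second differences: -48, -60, -72, -84. Third differences: -12, -12, -12.
Level-3 differences are constant, so Q has degree 3.
Fitting a degree-3 polynomial gives Q(t) = -2t³ - 5t.
The coefficient of t² is 0.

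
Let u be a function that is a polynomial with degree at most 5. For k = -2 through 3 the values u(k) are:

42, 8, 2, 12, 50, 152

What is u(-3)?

140

First differences: -34, -6, 10, 38, 102. Second differences: 28, 16, 28, 64. Third differences: -12, 12, 36. Fourth differences: 24, 24.
Level-4 differences are constant, so u has degree 4.
Fitting a degree-4 polynomial gives u(k) = k^4 + 7k² + 2k + 2.
Then u(-3) = 140.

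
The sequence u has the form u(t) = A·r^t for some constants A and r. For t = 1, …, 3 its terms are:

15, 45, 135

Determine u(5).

1215

Consecutive ratio: 45/15 = 3, and 135/45 = 3, so r = 3.
Then A·3^1 = 15 gives A = 5, and u(t) = 5·3^t.
u(5) = 5·3^5 = 1215.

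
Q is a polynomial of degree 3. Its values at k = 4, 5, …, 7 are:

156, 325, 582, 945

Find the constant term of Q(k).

Write Q(k) = ak³ + bk² + ck + d; the 4 given values yield a linear system in the 4 coefficients.
Solving, Q(k) = 3k³ - k² - 5k.
The constant term is Q(0) = 0.

0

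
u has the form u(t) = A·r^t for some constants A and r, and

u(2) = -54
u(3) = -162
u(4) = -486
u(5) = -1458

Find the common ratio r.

Consecutive ratio: -162/(-54) = 3, and -486/(-162) = 3, so r = 3.
Then A·3^2 = -54 gives A = -6, and u(t) = -6·3^t.

3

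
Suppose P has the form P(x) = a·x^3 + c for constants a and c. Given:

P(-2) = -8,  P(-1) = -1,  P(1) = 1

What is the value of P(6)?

216

From P(-2) = -8 and P(-1) = -1: -8a + c = -8 and -1a + c = -1.
Subtracting: 7a = 7, so a = 1; then c = -8 − 1·(-8) = 0.
So P(x) = 1x³ + 0, and P(6) = 216.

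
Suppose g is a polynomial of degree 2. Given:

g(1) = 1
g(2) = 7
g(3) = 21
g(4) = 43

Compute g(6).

First differences: 6, 14, 22. Second differences: 8, 8.
Level-2 differences are constant, so g has degree 2.
Fitting a degree-2 polynomial gives g(t) = 4t² - 6t + 3.
Then g(6) = 111.

111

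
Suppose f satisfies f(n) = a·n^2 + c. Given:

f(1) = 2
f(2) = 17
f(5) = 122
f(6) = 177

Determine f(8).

317

From f(1) = 2 and f(2) = 17: 1a + c = 2 and 4a + c = 17.
Subtracting: 3a = 15, so a = 5; then c = 2 − 5·1 = -3.
So f(n) = 5n² − 3, and f(8) = 317.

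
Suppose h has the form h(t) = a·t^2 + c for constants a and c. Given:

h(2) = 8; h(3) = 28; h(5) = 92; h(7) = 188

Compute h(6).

From h(2) = 8 and h(3) = 28: 4a + c = 8 and 9a + c = 28.
Subtracting: 5a = 20, so a = 4; then c = 8 − 4·4 = -8.
So h(t) = 4t² − 8, and h(6) = 136.

136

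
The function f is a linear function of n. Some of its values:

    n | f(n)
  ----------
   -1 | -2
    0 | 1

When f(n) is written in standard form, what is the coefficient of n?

Write f(n) = an + b; the 2 given values yield a linear system in the 2 coefficients.
Solving, f(n) = 3n + 1.
The coefficient of n is 3.

3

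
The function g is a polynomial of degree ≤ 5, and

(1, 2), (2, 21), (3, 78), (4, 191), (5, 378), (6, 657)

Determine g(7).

First differences: 19, 57, 113, 187, 279. Second differences: 38, 56, 74, 92. Third differences: 18, 18, 18.
Level-3 differences are constant, so g has degree 3.
Extending the table by one column gives the next first difference 389, so g(7) = 657 + 389 = 1046.

1046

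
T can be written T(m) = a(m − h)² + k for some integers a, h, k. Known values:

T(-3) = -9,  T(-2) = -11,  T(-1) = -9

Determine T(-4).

-3

First differences -2, 2; second difference 4 = 2a, so a = 2.
Expanding, the m-coefficient is −2ah = -4h; matching it to the data gives h = -2, and then k = -11.
So T(m) = 2(m + 2)² − 11.
T(-4) = 2·(-2)² − 11 = -3.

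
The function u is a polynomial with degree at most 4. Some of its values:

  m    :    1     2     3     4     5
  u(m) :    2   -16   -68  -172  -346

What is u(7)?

First differences: -18, -52, -104, -174. Second differences: -34, -52, -70. Third differences: -18, -18.
Level-3 differences are constant, so u has degree 3.
Fitting a degree-3 polynomial gives u(m) = -3m³ + m² + 4.
Then u(7) = -976.

-976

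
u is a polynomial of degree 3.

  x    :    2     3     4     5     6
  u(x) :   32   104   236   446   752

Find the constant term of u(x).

First differences: 72, 132, 210, 306. Second differences: 60, 78, 96. Third differences: 18, 18.
Level-3 differences are constant, so u has degree 3.
Fitting a degree-3 polynomial gives u(x) = 3x³ + 3x² - 4.
The constant term is u(0) = -4.

-4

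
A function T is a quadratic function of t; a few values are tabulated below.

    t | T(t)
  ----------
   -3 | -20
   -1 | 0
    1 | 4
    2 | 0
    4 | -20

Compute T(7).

Write T(t) = at² + bt + c; the 5 given values yield a linear system in the 3 coefficients.
Solving, T(t) = -2t² + 2t + 4.
Then T(7) = -80.

-80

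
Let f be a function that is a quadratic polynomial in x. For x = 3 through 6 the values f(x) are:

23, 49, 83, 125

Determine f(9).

299

Write f(x) = ax² + bx + c; the 4 given values yield a linear system in the 3 coefficients.
Solving, f(x) = 4x² - 2x - 7.
Then f(9) = 299.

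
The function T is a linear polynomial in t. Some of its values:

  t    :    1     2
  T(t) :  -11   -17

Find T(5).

-35

Write T(t) = at + b; the 2 given values yield a linear system in the 2 coefficients.
Solving, T(t) = -6t - 5.
Then T(5) = -35.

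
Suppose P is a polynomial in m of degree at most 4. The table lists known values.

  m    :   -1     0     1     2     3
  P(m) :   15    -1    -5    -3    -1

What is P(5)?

-21

Write P(m) = am^4 + bm³ + cm² + dm + e; the 5 given values yield a linear system in the 5 coefficients.
Solving, the leading coefficient vanishes, and P(m) = -m³ + 6m² - 9m - 1.
Then P(5) = -21.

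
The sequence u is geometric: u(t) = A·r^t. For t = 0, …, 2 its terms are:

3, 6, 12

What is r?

2

Consecutive ratio: 6/3 = 2, and 12/6 = 2, so r = 2.
Then A·2^0 = 3 gives A = 3, and u(t) = 3·2^t.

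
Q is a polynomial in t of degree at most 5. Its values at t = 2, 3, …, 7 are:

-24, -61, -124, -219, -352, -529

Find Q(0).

-4

First differences: -37, -63, -95, -133, -177. Second differences: -26, -32, -38, -44. Third differences: -6, -6, -6.
Level-3 differences are constant, so Q has degree 3.
Fitting a degree-3 polynomial gives Q(t) = -t³ - 4t² + 2t - 4.
Then Q(0) = -4.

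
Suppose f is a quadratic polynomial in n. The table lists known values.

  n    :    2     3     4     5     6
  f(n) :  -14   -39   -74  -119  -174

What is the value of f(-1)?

1

Write f(n) = an² + bn + c; the 5 given values yield a linear system in the 3 coefficients.
Solving, f(n) = -5n² + 6.
Then f(-1) = 1.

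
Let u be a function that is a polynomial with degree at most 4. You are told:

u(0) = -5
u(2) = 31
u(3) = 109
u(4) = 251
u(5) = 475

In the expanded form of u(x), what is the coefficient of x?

Write u(x) = ax^4 + bx³ + cx² + dx + e; the 5 given values yield a linear system in the 5 coefficients.
Solving, the leading coefficient vanishes, and u(x) = 3x³ + 5x² - 4x - 5.
The coefficient of x is -4.

-4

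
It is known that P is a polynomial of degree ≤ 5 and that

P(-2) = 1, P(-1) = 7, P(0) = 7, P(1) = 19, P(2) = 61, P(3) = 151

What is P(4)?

307

Write P(k) = ak^5 + bk^4 + ck³ + dk² + ek + p; the 6 given values yield a linear system in the 6 coefficients.
Solving, the top 2 coefficients vanish, and P(k) = 3k³ + 6k² + 3k + 7.
Then P(4) = 307.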